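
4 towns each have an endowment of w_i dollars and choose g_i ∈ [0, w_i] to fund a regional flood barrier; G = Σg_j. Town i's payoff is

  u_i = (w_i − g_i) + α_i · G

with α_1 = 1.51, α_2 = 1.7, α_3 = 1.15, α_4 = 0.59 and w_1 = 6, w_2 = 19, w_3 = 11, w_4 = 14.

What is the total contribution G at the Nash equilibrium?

∂u_i/∂g_i = α_i − 1, so town i contributes w_i if α_i > 1, else 0.
α_i > 1 for i ∈ {1, 2, 3}; NE contributions (6, 19, 11, 0), G = 36.

36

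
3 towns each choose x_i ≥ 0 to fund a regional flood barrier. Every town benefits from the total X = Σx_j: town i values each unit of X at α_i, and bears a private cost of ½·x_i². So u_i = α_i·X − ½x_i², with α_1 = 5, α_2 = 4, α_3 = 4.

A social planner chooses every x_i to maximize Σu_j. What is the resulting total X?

39

Planner FOC: ∂(Σu_j)/∂x_i = (Σα_j) − x_i = 0, so x_i^SO = Σα_j = 13 for every i; X^SO = 39.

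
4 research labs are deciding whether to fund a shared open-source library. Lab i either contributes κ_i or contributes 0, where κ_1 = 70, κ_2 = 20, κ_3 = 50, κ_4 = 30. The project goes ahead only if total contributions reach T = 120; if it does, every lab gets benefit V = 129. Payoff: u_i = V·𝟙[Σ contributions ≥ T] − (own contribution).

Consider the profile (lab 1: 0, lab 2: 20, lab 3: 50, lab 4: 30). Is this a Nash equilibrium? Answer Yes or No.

Total = 100 < 120: not provided.
Lab 1 (pledges 0, payoff 0): pledging 70 → total 170, payoff 59. Profitable deviation.

No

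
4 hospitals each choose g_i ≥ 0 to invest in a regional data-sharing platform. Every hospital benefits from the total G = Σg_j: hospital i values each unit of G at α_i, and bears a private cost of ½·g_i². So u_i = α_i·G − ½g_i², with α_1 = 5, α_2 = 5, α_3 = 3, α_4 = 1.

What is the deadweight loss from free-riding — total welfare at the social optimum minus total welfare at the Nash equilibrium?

Hospital i's FOC: ∂u_i/∂g_i = α_i − g_i = 0, so g_i* = α_i.
NE contributions = (5, 5, 3, 1); G = 14.
W^NE = (Σα)·G − ½Σα_i² = 14² − ½·60 = 166.
Planner sets g_i = Σα_j = 14 for every i, so G^SO = 4·14 = 56.
W^SO = (Σα)·G^SO − ½·4·(Σα)² = (4/2)·14² = 392.
Deadweight loss = W^SO − W^NE = 226.

226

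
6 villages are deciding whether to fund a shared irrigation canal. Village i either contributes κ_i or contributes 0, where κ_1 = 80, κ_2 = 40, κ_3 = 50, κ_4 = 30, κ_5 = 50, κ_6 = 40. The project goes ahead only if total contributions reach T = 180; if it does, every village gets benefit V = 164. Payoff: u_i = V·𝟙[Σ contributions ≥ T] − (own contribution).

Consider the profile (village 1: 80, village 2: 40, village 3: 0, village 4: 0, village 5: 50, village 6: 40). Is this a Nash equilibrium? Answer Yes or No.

Total = 210 ≥ 180: provided.
Village 1 (pledges 80, payoff 84): dropping to 0 → total 130, payoff 0. No gain.
Village 2 (pledges 40, payoff 124): dropping to 0 → total 170, payoff 0. No gain.
Village 3 (pledges 0, payoff 164): pledging 50 → total 260, payoff 114. No gain.
Village 4 (pledges 0, payoff 164): pledging 30 → total 240, payoff 134. No gain.
Village 5 (pledges 50, payoff 114): dropping to 0 → total 160, payoff 0. No gain.
Village 6 (pledges 40, payoff 124): dropping to 0 → total 170, payoff 0. No gain.

Yes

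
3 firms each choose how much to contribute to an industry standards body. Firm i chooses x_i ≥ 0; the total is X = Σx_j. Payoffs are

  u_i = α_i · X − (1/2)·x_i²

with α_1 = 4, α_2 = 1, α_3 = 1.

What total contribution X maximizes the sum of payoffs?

Planner FOC: ∂(Σu_j)/∂x_i = (Σα_j) − x_i = 0, so x_i^SO = Σα_j = 6 for every i; X^SO = 18.

18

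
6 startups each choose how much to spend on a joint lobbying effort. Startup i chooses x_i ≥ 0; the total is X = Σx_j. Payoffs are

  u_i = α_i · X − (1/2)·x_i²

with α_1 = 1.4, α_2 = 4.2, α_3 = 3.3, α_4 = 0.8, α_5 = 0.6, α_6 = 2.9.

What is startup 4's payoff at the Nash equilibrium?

Startup i's FOC: ∂u_i/∂x_i = α_i − x_i = 0, so x_i* = α_i.
NE contributions = (1.4, 4.2, 3.3, 0.8, 0.6, 2.9); X = 13.2.
u_4 = α_4·X − ½·(x_4)² = 0.8·13.2 − ½·0.8² = 10.24.

10.24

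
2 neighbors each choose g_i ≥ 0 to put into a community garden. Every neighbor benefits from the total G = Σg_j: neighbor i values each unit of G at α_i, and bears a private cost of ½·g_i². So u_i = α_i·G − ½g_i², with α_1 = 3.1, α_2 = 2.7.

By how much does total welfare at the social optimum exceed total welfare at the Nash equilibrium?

8.45

Neighbor i's FOC: ∂u_i/∂g_i = α_i − g_i = 0, so g_i* = α_i.
NE contributions = (3.1, 2.7); G = 5.8.
W^NE = (Σα)·G − ½Σα_i² = 5.8² − ½·16.9 = 25.19.
Planner sets g_i = Σα_j = 5.8 for every i, so G^SO = 2·5.8 = 11.6.
W^SO = (Σα)·G^SO − ½·2·(Σα)² = (2/2)·5.8² = 33.64.
Deadweight loss = W^SO − W^NE = 8.45.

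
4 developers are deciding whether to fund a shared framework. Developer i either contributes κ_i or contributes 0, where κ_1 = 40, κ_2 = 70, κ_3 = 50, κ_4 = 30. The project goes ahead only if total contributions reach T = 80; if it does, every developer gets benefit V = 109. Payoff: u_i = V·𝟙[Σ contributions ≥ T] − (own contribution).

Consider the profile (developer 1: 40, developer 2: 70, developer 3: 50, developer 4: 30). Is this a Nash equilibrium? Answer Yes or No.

Total = 190 ≥ 80: provided.
Developer 1 (pledges 40, payoff 69): dropping to 0 → total 150, payoff 109. Profitable deviation.

No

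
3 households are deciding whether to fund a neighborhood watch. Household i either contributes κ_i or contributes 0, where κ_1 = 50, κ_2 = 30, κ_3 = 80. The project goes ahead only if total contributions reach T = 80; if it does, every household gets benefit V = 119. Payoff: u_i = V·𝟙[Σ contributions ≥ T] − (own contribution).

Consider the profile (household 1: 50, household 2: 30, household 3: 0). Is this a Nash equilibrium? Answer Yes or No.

Yes

Total = 80 ≥ 80: provided.
Household 1 (pledges 50, payoff 69): dropping to 0 → total 30, payoff 0. No gain.
Household 2 (pledges 30, payoff 89): dropping to 0 → total 50, payoff 0. No gain.
Household 3 (pledges 0, payoff 119): pledging 80 → total 160, payoff 39. No gain.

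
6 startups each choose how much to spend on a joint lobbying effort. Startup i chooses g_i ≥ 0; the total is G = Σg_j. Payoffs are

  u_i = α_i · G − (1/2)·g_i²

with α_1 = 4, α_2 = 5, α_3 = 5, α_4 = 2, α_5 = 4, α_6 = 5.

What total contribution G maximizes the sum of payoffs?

Planner FOC: ∂(Σu_j)/∂g_i = (Σα_j) − g_i = 0, so g_i^SO = Σα_j = 25 for every i; G^SO = 150.

150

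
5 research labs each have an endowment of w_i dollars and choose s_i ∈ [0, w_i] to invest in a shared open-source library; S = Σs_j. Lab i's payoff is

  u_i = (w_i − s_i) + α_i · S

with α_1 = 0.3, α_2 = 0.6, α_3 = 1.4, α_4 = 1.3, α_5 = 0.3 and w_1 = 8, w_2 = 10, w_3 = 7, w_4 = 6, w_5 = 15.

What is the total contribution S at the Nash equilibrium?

∂u_i/∂s_i = α_i − 1, so lab i contributes w_i if α_i > 1, else 0.
α_i > 1 for i ∈ {3, 4}; NE contributions (0, 0, 7, 6, 0), S = 13.

13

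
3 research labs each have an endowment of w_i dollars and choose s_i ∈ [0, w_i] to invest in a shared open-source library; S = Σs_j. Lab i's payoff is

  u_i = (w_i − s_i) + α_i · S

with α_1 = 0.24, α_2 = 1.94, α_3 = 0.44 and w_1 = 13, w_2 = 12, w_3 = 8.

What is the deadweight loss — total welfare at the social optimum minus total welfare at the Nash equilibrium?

∂u_i/∂s_i = α_i − 1, so lab i contributes w_i if α_i > 1, else 0.
α_i > 1 for i ∈ {2}; NE contributions (0, 12, 0), S = 12.
W^NE = Σw_i − S^NE + (Σα_i)·S^NE = 33 + 1.62·12 = 52.44.
Planner: ∂(Σu_j)/∂s_i = Σα_j − 1 = 1.62 > 0, so everyone contributes w_i; S^SO = 33, W^SO = 33 + 1.62·33 = 86.46.
Deadweight loss = 34.02.

34.02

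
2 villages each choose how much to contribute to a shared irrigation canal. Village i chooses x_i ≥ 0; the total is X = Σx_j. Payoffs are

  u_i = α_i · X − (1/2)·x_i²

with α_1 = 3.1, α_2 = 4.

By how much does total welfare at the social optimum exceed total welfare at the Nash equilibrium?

Village i's FOC: ∂u_i/∂x_i = α_i − x_i = 0, so x_i* = α_i.
NE contributions = (3.1, 4); X = 7.1.
W^NE = (Σα)·X − ½Σα_i² = 7.1² − ½·25.61 = 37.605.
Planner sets x_i = Σα_j = 7.1 for every i, so X^SO = 2·7.1 = 14.2.
W^SO = (Σα)·X^SO − ½·2·(Σα)² = (2/2)·7.1² = 50.41.
Deadweight loss = W^SO − W^NE = 12.805.

12.805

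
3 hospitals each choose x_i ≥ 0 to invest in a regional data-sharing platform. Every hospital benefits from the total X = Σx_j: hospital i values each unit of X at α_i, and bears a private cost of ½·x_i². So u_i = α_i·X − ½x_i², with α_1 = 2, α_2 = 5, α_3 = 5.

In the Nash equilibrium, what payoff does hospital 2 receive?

47.5

Hospital i's FOC: ∂u_i/∂x_i = α_i − x_i = 0, so x_i* = α_i.
NE contributions = (2, 5, 5); X = 12.
u_2 = α_2·X − ½·(x_2)² = 5·12 − ½·5² = 47.5.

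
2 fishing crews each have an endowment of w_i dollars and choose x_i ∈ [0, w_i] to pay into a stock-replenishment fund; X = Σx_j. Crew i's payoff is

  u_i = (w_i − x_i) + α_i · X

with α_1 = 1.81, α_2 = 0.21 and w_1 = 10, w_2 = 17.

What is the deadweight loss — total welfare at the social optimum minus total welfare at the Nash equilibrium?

17.34

∂u_i/∂x_i = α_i − 1, so crew i contributes w_i if α_i > 1, else 0.
α_i > 1 for i ∈ {1}; NE contributions (10, 0), X = 10.
W^NE = Σw_i − X^NE + (Σα_i)·X^NE = 27 + 1.02·10 = 37.2.
Planner: ∂(Σu_j)/∂x_i = Σα_j − 1 = 1.02 > 0, so everyone contributes w_i; X^SO = 27, W^SO = 27 + 1.02·27 = 54.54.
Deadweight loss = 17.34.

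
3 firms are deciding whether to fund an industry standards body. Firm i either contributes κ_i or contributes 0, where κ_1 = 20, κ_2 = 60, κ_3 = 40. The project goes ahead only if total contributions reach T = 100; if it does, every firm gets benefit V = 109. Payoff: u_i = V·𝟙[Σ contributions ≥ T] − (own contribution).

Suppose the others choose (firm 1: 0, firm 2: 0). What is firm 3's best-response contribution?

Others' total = 0. Even contributing 40 gives 40 < 100: no benefit either way.
Best response: 0.

0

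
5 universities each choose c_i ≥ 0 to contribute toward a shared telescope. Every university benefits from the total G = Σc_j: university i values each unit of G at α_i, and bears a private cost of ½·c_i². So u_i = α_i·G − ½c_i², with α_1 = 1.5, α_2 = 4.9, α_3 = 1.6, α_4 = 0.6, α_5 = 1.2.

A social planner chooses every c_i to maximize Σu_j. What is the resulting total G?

Planner FOC: ∂(Σu_j)/∂c_i = (Σα_j) − c_i = 0, so c_i^SO = Σα_j = 9.8 for every i; G^SO = 49.

49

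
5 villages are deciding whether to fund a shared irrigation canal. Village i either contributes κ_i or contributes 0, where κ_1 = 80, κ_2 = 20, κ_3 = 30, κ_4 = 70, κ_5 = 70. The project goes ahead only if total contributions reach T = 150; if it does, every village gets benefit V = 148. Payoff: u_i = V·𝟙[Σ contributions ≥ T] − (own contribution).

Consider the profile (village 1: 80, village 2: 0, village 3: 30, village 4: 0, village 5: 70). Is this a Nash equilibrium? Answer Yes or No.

Total = 180 ≥ 150: provided.
Village 1 (pledges 80, payoff 68): dropping to 0 → total 100, payoff 0. No gain.
Village 2 (pledges 0, payoff 148): pledging 20 → total 200, payoff 128. No gain.
Village 3 (pledges 30, payoff 118): dropping to 0 → total 150, payoff 148. Profitable deviation.

No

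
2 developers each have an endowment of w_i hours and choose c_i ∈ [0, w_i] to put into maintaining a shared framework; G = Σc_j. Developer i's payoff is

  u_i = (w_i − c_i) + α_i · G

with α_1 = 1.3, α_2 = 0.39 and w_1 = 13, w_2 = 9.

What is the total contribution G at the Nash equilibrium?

∂u_i/∂c_i = α_i − 1, so developer i contributes w_i if α_i > 1, else 0.
α_i > 1 for i ∈ {1}; NE contributions (13, 0), G = 13.

13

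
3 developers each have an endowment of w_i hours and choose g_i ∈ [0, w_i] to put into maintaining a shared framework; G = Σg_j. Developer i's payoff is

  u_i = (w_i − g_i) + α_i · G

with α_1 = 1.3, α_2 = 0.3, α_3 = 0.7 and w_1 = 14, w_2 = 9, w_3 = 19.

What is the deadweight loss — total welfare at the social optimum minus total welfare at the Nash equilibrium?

36.4

∂u_i/∂g_i = α_i − 1, so developer i contributes w_i if α_i > 1, else 0.
α_i > 1 for i ∈ {1}; NE contributions (14, 0, 0), G = 14.
W^NE = Σw_i − G^NE + (Σα_i)·G^NE = 42 + 1.3·14 = 60.2.
Planner: ∂(Σu_j)/∂g_i = Σα_j − 1 = 1.3 > 0, so everyone contributes w_i; G^SO = 42, W^SO = 42 + 1.3·42 = 96.6.
Deadweight loss = 36.4.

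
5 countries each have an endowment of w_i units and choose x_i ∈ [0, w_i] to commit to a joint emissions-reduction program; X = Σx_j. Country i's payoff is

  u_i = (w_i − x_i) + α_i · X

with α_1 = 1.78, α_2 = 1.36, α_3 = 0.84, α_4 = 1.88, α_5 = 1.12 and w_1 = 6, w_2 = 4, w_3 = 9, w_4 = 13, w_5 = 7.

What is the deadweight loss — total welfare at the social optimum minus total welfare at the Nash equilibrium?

∂u_i/∂x_i = α_i − 1, so country i contributes w_i if α_i > 1, else 0.
α_i > 1 for i ∈ {1, 2, 4, 5}; NE contributions (6, 4, 0, 13, 7), X = 30.
W^NE = Σw_i − X^NE + (Σα_i)·X^NE = 39 + 5.98·30 = 218.4.
Planner: ∂(Σu_j)/∂x_i = Σα_j − 1 = 5.98 > 0, so everyone contributes w_i; X^SO = 39, W^SO = 39 + 5.98·39 = 272.22.
Deadweight loss = 53.82.

53.82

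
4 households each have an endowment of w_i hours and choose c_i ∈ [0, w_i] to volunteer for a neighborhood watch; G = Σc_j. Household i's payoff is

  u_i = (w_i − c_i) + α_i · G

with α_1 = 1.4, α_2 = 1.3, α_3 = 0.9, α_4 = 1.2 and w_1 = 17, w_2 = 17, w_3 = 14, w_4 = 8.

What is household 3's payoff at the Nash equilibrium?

51.8

∂u_i/∂c_i = α_i − 1, so household i contributes w_i if α_i > 1, else 0.
α_i > 1 for i ∈ {1, 2, 4}; NE contributions (17, 17, 0, 8), G = 42.
u_3 = (14 − 0) + 0.9·42 = 51.8.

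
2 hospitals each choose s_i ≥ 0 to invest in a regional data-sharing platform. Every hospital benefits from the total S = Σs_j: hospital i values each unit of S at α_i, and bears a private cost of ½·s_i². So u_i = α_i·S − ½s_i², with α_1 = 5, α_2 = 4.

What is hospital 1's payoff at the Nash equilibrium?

Hospital i's FOC: ∂u_i/∂s_i = α_i − s_i = 0, so s_i* = α_i.
NE contributions = (5, 4); S = 9.
u_1 = α_1·S − ½·(s_1)² = 5·9 − ½·5² = 32.5.

32.5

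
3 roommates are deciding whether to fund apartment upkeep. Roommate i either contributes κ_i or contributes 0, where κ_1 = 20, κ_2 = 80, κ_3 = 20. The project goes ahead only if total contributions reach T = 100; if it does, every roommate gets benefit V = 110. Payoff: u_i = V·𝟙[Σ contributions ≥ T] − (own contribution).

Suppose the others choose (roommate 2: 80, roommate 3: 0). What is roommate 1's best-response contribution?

20

Others' total = 80. Contributing 20 brings total to 100 ≥ 100: gain V − κ_1 = 90.
Best response: 20.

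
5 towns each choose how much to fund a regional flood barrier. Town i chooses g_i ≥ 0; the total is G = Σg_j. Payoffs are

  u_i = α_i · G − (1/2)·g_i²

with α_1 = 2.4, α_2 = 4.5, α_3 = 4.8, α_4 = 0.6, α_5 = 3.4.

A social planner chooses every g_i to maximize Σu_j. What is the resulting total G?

Planner FOC: ∂(Σu_j)/∂g_i = (Σα_j) − g_i = 0, so g_i^SO = Σα_j = 15.7 for every i; G^SO = 78.5.

78.5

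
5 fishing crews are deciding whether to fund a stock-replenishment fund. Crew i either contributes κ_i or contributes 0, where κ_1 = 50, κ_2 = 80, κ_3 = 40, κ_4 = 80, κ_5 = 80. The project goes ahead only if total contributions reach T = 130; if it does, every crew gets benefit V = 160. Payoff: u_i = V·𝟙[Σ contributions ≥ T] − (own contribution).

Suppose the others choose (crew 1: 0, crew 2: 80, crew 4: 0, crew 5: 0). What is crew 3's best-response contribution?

0

Others' total = 80. Even contributing 40 gives 120 < 130: no benefit either way.
Best response: 0.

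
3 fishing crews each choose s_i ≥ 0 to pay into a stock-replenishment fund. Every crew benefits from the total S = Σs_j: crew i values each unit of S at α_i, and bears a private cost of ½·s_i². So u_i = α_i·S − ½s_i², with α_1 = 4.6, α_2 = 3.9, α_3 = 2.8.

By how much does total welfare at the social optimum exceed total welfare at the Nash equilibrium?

Crew i's FOC: ∂u_i/∂s_i = α_i − s_i = 0, so s_i* = α_i.
NE contributions = (4.6, 3.9, 2.8); S = 11.3.
W^NE = (Σα)·S − ½Σα_i² = 11.3² − ½·44.21 = 105.585.
Planner sets s_i = Σα_j = 11.3 for every i, so S^SO = 3·11.3 = 33.9.
W^SO = (Σα)·S^SO − ½·3·(Σα)² = (3/2)·11.3² = 191.535.
Deadweight loss = W^SO − W^NE = 85.95.

85.95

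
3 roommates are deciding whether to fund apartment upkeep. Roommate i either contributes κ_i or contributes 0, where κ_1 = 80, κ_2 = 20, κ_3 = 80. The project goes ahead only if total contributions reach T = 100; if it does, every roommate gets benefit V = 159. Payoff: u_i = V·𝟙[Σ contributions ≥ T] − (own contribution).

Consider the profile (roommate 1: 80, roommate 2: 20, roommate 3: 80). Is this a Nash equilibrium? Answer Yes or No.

Total = 180 ≥ 100: provided.
Roommate 1 (pledges 80, payoff 79): dropping to 0 → total 100, payoff 159. Profitable deviation.

No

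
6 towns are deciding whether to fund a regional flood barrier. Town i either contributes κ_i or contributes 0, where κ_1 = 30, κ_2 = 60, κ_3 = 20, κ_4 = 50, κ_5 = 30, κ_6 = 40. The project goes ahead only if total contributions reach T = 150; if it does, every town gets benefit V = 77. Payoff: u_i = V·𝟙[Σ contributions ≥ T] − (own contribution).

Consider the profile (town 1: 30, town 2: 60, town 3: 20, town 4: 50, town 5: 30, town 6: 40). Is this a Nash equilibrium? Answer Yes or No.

Total = 230 ≥ 150: provided.
Town 1 (pledges 30, payoff 47): dropping to 0 → total 200, payoff 77. Profitable deviation.

No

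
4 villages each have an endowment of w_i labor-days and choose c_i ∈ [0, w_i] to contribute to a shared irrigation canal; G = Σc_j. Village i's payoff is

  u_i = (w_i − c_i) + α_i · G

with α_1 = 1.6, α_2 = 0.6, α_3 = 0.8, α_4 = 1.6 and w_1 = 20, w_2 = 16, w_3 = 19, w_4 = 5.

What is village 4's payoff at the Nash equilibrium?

40

∂u_i/∂c_i = α_i − 1, so village i contributes w_i if α_i > 1, else 0.
α_i > 1 for i ∈ {1, 4}; NE contributions (20, 0, 0, 5), G = 25.
u_4 = (5 − 5) + 1.6·25 = 40.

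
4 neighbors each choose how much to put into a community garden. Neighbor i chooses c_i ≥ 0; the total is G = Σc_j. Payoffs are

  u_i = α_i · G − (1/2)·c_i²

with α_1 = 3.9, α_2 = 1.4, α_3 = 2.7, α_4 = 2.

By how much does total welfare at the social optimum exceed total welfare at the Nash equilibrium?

114.23

Neighbor i's FOC: ∂u_i/∂c_i = α_i − c_i = 0, so c_i* = α_i.
NE contributions = (3.9, 1.4, 2.7, 2); G = 10.
W^NE = (Σα)·G − ½Σα_i² = 10² − ½·28.46 = 85.77.
Planner sets c_i = Σα_j = 10 for every i, so G^SO = 4·10 = 40.
W^SO = (Σα)·G^SO − ½·4·(Σα)² = (4/2)·10² = 200.
Deadweight loss = W^SO − W^NE = 114.23.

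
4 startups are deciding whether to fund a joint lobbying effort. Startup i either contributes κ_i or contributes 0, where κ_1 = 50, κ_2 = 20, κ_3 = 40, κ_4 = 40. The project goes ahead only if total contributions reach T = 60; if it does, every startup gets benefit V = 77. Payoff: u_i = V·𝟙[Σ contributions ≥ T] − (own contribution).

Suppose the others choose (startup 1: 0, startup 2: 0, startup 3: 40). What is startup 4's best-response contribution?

Others' total = 40. Contributing 40 brings total to 80 ≥ 60: gain V − κ_4 = 37.
Best response: 40.

40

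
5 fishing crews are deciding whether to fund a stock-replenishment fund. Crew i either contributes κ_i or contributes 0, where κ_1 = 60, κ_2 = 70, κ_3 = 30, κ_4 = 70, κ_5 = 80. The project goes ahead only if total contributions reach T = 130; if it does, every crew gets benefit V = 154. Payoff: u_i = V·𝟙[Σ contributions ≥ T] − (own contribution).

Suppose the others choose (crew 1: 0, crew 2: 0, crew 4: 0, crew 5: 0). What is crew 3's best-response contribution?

Others' total = 0. Even contributing 30 gives 30 < 130: no benefit either way.
Best response: 0.

0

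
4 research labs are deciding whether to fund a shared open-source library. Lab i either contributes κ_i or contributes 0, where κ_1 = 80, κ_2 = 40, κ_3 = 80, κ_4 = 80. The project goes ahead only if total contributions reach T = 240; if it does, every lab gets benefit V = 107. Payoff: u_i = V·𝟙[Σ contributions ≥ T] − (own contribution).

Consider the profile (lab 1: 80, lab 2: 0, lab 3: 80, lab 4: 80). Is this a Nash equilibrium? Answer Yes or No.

Total = 240 ≥ 240: provided.
Lab 1 (pledges 80, payoff 27): dropping to 0 → total 160, payoff 0. No gain.
Lab 2 (pledges 0, payoff 107): pledging 40 → total 280, payoff 67. No gain.
Lab 3 (pledges 80, payoff 27): dropping to 0 → total 160, payoff 0. No gain.
Lab 4 (pledges 80, payoff 27): dropping to 0 → total 160, payoff 0. No gain.

Yes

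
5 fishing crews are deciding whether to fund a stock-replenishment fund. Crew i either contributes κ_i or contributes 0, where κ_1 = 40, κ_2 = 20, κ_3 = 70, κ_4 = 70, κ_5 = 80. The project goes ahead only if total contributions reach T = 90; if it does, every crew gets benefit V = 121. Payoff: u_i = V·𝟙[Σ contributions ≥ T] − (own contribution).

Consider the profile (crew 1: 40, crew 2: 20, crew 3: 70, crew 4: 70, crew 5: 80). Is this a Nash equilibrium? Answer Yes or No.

Total = 280 ≥ 90: provided.
Crew 1 (pledges 40, payoff 81): dropping to 0 → total 240, payoff 121. Profitable deviation.

No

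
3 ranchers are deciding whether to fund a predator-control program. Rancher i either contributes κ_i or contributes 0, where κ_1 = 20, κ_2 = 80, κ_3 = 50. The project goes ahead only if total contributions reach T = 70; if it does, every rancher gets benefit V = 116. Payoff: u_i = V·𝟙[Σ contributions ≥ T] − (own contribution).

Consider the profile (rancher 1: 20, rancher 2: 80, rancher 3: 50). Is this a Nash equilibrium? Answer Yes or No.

Total = 150 ≥ 70: provided.
Rancher 1 (pledges 20, payoff 96): dropping to 0 → total 130, payoff 116. Profitable deviation.

No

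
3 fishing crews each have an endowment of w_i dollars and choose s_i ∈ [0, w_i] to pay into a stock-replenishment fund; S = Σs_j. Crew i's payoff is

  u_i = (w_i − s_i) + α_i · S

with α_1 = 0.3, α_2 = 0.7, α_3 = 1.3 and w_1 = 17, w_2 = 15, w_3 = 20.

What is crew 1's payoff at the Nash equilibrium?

∂u_i/∂s_i = α_i − 1, so crew i contributes w_i if α_i > 1, else 0.
α_i > 1 for i ∈ {3}; NE contributions (0, 0, 20), S = 20.
u_1 = (17 − 0) + 0.3·20 = 23.

23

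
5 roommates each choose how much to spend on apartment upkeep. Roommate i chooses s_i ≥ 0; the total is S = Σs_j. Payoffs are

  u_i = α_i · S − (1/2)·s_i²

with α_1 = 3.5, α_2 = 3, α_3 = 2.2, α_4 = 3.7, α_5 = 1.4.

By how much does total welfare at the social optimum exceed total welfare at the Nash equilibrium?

Roommate i's FOC: ∂u_i/∂s_i = α_i − s_i = 0, so s_i* = α_i.
NE contributions = (3.5, 3, 2.2, 3.7, 1.4); S = 13.8.
W^NE = (Σα)·S − ½Σα_i² = 13.8² − ½·41.74 = 169.57.
Planner sets s_i = Σα_j = 13.8 for every i, so S^SO = 5·13.8 = 69.
W^SO = (Σα)·S^SO − ½·5·(Σα)² = (5/2)·13.8² = 476.1.
Deadweight loss = W^SO − W^NE = 306.53.

306.53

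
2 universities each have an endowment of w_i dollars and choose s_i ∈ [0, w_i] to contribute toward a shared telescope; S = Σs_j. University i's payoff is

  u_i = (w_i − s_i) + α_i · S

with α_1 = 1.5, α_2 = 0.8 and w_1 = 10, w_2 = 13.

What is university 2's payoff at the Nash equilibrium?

21

∂u_i/∂s_i = α_i − 1, so university i contributes w_i if α_i > 1, else 0.
α_i > 1 for i ∈ {1}; NE contributions (10, 0), S = 10.
u_2 = (13 − 0) + 0.8·10 = 21.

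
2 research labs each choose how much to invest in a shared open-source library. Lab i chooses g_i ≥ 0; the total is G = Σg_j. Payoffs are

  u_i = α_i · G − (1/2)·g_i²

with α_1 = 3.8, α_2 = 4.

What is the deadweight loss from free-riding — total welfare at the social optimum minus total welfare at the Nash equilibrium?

15.22

Lab i's FOC: ∂u_i/∂g_i = α_i − g_i = 0, so g_i* = α_i.
NE contributions = (3.8, 4); G = 7.8.
W^NE = (Σα)·G − ½Σα_i² = 7.8² − ½·30.44 = 45.62.
Planner sets g_i = Σα_j = 7.8 for every i, so G^SO = 2·7.8 = 15.6.
W^SO = (Σα)·G^SO − ½·2·(Σα)² = (2/2)·7.8² = 60.84.
Deadweight loss = W^SO − W^NE = 15.22.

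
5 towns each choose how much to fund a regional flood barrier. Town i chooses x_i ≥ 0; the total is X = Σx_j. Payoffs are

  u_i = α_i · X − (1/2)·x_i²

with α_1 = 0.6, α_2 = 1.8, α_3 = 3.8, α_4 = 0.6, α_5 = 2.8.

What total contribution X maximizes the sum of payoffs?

48

Planner FOC: ∂(Σu_j)/∂x_i = (Σα_j) − x_i = 0, so x_i^SO = Σα_j = 9.6 for every i; X^SO = 48.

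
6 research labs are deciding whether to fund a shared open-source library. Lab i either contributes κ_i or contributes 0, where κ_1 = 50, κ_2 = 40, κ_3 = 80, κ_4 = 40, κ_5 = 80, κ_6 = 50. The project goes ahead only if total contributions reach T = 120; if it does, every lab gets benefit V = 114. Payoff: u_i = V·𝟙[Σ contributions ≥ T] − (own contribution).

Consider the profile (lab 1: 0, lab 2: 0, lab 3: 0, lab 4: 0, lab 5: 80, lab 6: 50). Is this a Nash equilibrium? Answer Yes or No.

Yes

Total = 130 ≥ 120: provided.
Lab 1 (pledges 0, payoff 114): pledging 50 → total 180, payoff 64. No gain.
Lab 2 (pledges 0, payoff 114): pledging 40 → total 170, payoff 74. No gain.
Lab 3 (pledges 0, payoff 114): pledging 80 → total 210, payoff 34. No gain.
Lab 4 (pledges 0, payoff 114): pledging 40 → total 170, payoff 74. No gain.
Lab 5 (pledges 80, payoff 34): dropping to 0 → total 50, payoff 0. No gain.
Lab 6 (pledges 50, payoff 64): dropping to 0 → total 80, payoff 0. No gain.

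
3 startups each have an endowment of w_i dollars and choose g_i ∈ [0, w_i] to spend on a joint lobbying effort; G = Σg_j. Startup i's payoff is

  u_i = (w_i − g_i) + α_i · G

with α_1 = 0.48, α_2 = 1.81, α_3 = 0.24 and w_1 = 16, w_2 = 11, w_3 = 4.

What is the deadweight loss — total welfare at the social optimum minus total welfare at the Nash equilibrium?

30.6

∂u_i/∂g_i = α_i − 1, so startup i contributes w_i if α_i > 1, else 0.
α_i > 1 for i ∈ {2}; NE contributions (0, 11, 0), G = 11.
W^NE = Σw_i − G^NE + (Σα_i)·G^NE = 31 + 1.53·11 = 47.83.
Planner: ∂(Σu_j)/∂g_i = Σα_j − 1 = 1.53 > 0, so everyone contributes w_i; G^SO = 31, W^SO = 31 + 1.53·31 = 78.43.
Deadweight loss = 30.6.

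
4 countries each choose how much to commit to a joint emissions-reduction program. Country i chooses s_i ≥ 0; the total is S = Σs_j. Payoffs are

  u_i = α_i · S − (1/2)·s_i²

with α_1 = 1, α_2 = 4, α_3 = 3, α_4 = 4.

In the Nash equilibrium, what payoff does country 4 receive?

40

Country i's FOC: ∂u_i/∂s_i = α_i − s_i = 0, so s_i* = α_i.
NE contributions = (1, 4, 3, 4); S = 12.
u_4 = α_4·S − ½·(s_4)² = 4·12 − ½·4² = 40.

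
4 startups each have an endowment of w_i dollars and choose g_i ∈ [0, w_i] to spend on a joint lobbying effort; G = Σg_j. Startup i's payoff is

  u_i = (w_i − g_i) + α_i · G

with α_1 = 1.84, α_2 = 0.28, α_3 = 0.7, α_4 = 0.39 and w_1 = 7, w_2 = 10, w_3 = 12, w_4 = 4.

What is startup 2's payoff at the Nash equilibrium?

11.96

∂u_i/∂g_i = α_i − 1, so startup i contributes w_i if α_i > 1, else 0.
α_i > 1 for i ∈ {1}; NE contributions (7, 0, 0, 0), G = 7.
u_2 = (10 − 0) + 0.28·7 = 11.96.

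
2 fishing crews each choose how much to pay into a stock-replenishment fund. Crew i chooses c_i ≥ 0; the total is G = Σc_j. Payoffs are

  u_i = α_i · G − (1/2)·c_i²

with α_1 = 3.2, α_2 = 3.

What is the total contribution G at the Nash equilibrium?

Crew i's FOC: ∂u_i/∂c_i = α_i − c_i = 0, so c_i* = α_i.
NE contributions = (3.2, 3); G = 6.2.

6.2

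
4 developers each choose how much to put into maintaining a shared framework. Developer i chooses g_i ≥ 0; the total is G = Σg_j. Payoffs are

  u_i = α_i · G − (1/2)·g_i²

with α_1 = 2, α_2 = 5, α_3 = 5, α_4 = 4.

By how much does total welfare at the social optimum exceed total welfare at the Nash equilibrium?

291

Developer i's FOC: ∂u_i/∂g_i = α_i − g_i = 0, so g_i* = α_i.
NE contributions = (2, 5, 5, 4); G = 16.
W^NE = (Σα)·G − ½Σα_i² = 16² − ½·70 = 221.
Planner sets g_i = Σα_j = 16 for every i, so G^SO = 4·16 = 64.
W^SO = (Σα)·G^SO − ½·4·(Σα)² = (4/2)·16² = 512.
Deadweight loss = W^SO − W^NE = 291.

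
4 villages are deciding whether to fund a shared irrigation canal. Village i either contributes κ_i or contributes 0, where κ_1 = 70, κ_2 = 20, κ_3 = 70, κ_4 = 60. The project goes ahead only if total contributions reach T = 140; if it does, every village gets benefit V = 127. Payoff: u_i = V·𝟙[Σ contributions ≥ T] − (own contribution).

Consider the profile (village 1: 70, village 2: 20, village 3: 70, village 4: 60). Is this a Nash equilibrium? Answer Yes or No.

Total = 220 ≥ 140: provided.
Village 1 (pledges 70, payoff 57): dropping to 0 → total 150, payoff 127. Profitable deviation.

No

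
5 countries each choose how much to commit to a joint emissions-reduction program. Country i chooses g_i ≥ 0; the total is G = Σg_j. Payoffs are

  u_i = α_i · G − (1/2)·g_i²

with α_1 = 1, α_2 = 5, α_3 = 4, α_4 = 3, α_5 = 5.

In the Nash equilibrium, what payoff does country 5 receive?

77.5

Country i's FOC: ∂u_i/∂g_i = α_i − g_i = 0, so g_i* = α_i.
NE contributions = (1, 5, 4, 3, 5); G = 18.
u_5 = α_5·G − ½·(g_5)² = 5·18 − ½·5² = 77.5.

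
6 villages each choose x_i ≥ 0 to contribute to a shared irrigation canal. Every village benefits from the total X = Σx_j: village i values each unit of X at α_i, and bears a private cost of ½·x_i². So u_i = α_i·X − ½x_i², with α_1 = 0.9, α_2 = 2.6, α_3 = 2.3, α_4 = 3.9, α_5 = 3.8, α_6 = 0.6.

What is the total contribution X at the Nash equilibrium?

Village i's FOC: ∂u_i/∂x_i = α_i − x_i = 0, so x_i* = α_i.
NE contributions = (0.9, 2.6, 2.3, 3.9, 3.8, 0.6); X = 14.1.

14.1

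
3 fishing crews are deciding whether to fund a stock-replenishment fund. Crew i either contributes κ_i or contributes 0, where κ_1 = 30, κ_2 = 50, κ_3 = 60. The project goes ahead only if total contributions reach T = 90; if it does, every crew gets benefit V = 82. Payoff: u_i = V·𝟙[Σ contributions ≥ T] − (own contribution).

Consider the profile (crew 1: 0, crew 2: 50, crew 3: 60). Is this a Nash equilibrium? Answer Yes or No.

Yes

Total = 110 ≥ 90: provided.
Crew 1 (pledges 0, payoff 82): pledging 30 → total 140, payoff 52. No gain.
Crew 2 (pledges 50, payoff 32): dropping to 0 → total 60, payoff 0. No gain.
Crew 3 (pledges 60, payoff 22): dropping to 0 → total 50, payoff 0. No gain.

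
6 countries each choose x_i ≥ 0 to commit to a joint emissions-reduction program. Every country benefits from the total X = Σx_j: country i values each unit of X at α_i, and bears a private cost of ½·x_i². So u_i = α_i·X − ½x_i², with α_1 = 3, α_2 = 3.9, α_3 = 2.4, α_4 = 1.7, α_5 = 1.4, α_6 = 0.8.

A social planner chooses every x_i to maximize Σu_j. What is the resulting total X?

79.2

Planner FOC: ∂(Σu_j)/∂x_i = (Σα_j) − x_i = 0, so x_i^SO = Σα_j = 13.2 for every i; X^SO = 79.2.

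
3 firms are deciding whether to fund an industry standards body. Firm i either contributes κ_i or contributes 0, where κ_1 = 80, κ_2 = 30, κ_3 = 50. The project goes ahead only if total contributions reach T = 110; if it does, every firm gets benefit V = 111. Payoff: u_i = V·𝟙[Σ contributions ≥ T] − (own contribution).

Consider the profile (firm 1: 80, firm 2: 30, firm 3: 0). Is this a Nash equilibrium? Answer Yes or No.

Total = 110 ≥ 110: provided.
Firm 1 (pledges 80, payoff 31): dropping to 0 → total 30, payoff 0. No gain.
Firm 2 (pledges 30, payoff 81): dropping to 0 → total 80, payoff 0. No gain.
Firm 3 (pledges 0, payoff 111): pledging 50 → total 160, payoff 61. No gain.

Yes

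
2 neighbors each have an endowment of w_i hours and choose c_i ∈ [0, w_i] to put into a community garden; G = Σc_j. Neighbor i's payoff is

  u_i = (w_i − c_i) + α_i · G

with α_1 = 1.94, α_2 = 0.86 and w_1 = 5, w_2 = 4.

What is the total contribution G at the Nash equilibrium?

∂u_i/∂c_i = α_i − 1, so neighbor i contributes w_i if α_i > 1, else 0.
α_i > 1 for i ∈ {1}; NE contributions (5, 0), G = 5.

5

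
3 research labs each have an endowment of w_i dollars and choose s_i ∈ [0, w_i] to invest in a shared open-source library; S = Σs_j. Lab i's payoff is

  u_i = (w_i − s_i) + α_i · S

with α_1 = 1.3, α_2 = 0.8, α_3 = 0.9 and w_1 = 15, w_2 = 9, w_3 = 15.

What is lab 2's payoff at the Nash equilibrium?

21

∂u_i/∂s_i = α_i − 1, so lab i contributes w_i if α_i > 1, else 0.
α_i > 1 for i ∈ {1}; NE contributions (15, 0, 0), S = 15.
u_2 = (9 − 0) + 0.8·15 = 21.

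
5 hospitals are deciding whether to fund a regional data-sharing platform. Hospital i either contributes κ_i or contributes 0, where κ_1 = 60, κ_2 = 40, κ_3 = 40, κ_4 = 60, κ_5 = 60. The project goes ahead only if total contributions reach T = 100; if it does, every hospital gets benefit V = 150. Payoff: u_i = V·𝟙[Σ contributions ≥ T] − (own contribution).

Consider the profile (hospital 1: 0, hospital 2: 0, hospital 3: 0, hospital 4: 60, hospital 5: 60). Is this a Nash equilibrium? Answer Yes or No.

Total = 120 ≥ 100: provided.
Hospital 1 (pledges 0, payoff 150): pledging 60 → total 180, payoff 90. No gain.
Hospital 2 (pledges 0, payoff 150): pledging 40 → total 160, payoff 110. No gain.
Hospital 3 (pledges 0, payoff 150): pledging 40 → total 160, payoff 110. No gain.
Hospital 4 (pledges 60, payoff 90): dropping to 0 → total 60, payoff 0. No gain.
Hospital 5 (pledges 60, payoff 90): dropping to 0 → total 60, payoff 0. No gain.

Yes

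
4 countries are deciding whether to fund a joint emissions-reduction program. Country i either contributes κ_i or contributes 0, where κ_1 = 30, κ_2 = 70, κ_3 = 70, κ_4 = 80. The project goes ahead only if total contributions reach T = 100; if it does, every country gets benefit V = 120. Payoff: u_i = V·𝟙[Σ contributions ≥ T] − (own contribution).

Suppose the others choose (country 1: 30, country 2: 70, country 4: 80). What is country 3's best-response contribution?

0

Others' total = 180 ≥ 100; contributing adds cost 70 for no extra benefit.
Best response: 0.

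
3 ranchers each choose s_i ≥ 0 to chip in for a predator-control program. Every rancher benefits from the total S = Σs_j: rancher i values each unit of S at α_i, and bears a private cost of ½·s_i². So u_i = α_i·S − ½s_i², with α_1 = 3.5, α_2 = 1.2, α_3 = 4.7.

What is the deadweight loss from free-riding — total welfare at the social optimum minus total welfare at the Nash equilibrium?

62.07

Rancher i's FOC: ∂u_i/∂s_i = α_i − s_i = 0, so s_i* = α_i.
NE contributions = (3.5, 1.2, 4.7); S = 9.4.
W^NE = (Σα)·S − ½Σα_i² = 9.4² − ½·35.78 = 70.47.
Planner sets s_i = Σα_j = 9.4 for every i, so S^SO = 3·9.4 = 28.2.
W^SO = (Σα)·S^SO − ½·3·(Σα)² = (3/2)·9.4² = 132.54.
Deadweight loss = W^SO − W^NE = 62.07.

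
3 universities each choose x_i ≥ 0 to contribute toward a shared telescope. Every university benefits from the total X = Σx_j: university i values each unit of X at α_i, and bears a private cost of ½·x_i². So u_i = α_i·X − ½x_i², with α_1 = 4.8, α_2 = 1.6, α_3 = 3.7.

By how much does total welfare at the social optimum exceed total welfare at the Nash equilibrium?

University i's FOC: ∂u_i/∂x_i = α_i − x_i = 0, so x_i* = α_i.
NE contributions = (4.8, 1.6, 3.7); X = 10.1.
W^NE = (Σα)·X − ½Σα_i² = 10.1² − ½·39.29 = 82.365.
Planner sets x_i = Σα_j = 10.1 for every i, so X^SO = 3·10.1 = 30.3.
W^SO = (Σα)·X^SO − ½·3·(Σα)² = (3/2)·10.1² = 153.015.
Deadweight loss = W^SO − W^NE = 70.65.

70.65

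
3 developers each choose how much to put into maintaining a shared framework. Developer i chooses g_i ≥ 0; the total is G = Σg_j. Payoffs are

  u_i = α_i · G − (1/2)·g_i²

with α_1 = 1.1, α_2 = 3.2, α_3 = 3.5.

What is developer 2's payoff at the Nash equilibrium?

19.84

Developer i's FOC: ∂u_i/∂g_i = α_i − g_i = 0, so g_i* = α_i.
NE contributions = (1.1, 3.2, 3.5); G = 7.8.
u_2 = α_2·G − ½·(g_2)² = 3.2·7.8 − ½·3.2² = 19.84.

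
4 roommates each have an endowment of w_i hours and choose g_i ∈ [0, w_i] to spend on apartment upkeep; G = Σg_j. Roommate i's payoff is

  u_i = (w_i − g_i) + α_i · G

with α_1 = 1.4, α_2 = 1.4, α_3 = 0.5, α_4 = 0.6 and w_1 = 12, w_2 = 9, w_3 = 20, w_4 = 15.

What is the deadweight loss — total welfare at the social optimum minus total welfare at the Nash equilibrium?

∂u_i/∂g_i = α_i − 1, so roommate i contributes w_i if α_i > 1, else 0.
α_i > 1 for i ∈ {1, 2}; NE contributions (12, 9, 0, 0), G = 21.
W^NE = Σw_i − G^NE + (Σα_i)·G^NE = 56 + 2.9·21 = 116.9.
Planner: ∂(Σu_j)/∂g_i = Σα_j − 1 = 2.9 > 0, so everyone contributes w_i; G^SO = 56, W^SO = 56 + 2.9·56 = 218.4.
Deadweight loss = 101.5.

101.5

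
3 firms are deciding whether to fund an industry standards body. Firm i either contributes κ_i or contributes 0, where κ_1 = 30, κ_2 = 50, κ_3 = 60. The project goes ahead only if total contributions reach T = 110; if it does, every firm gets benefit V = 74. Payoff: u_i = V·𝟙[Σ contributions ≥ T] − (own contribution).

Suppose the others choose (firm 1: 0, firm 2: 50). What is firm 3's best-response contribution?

Others' total = 50. Contributing 60 brings total to 110 ≥ 110: gain V − κ_3 = 14.
Best response: 60.

60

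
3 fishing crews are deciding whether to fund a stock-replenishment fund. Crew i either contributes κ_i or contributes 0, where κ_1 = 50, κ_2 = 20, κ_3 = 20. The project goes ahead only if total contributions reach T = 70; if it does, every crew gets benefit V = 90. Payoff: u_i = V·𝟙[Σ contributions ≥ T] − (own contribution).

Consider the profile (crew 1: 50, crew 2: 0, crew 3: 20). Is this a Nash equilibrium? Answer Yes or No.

Total = 70 ≥ 70: provided.
Crew 1 (pledges 50, payoff 40): dropping to 0 → total 20, payoff 0. No gain.
Crew 2 (pledges 0, payoff 90): pledging 20 → total 90, payoff 70. No gain.
Crew 3 (pledges 20, payoff 70): dropping to 0 → total 50, payoff 0. No gain.

Yes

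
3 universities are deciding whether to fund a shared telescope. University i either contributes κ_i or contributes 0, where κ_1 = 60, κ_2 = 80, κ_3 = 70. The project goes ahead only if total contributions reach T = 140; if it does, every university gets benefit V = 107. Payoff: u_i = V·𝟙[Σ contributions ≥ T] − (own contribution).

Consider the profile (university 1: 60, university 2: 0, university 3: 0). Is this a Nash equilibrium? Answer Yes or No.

No

Total = 60 < 140: not provided.
University 1 (pledges 60, payoff -60): dropping to 0 → total 0, payoff 0. Profitable deviation.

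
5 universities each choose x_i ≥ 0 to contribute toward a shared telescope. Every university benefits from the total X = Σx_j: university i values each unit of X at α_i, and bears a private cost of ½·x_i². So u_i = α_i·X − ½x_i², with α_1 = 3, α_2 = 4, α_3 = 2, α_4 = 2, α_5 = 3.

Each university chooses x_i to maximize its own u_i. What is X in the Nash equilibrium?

University i's FOC: ∂u_i/∂x_i = α_i − x_i = 0, so x_i* = α_i.
NE contributions = (3, 4, 2, 2, 3); X = 14.

14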